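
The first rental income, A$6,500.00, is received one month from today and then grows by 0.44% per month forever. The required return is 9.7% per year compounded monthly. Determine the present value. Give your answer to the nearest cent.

A$1,764,705.88

Periodic rate r = 0.097/12 per month.
Growing perpetuity (Gordon): PV = PMT₁ / (r − g) = 6,500 / (r − 0.0044) = A$1,764,705.88.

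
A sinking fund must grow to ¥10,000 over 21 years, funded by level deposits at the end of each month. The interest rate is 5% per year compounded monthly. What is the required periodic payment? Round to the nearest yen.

Level ordinary annuity; solve FV = PMT × [((1+r)^n − 1)/r] for PMT.
Periodic rate r = 0.05/12 per month; n is counted in months.
With n = 252: PMT = 10,000 / ([((1+r)^n − 1)/r]) = ¥23

¥23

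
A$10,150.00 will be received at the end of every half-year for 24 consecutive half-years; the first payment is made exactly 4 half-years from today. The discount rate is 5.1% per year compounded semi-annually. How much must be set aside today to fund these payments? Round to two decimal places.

Ordinary annuity of 24 payments, first payment at period 4.
Periodic rate r = 0.051/2 per half-year; n is counted in half-years.
The ordinary-annuity PV formula values the stream one period before the first payment (period 3); discount that back 3 periods:
PV₀ = 10,150 × [1 − (1+r)^−24] / r × (1+r)^−3 = A$167,398.56

A$167,398.56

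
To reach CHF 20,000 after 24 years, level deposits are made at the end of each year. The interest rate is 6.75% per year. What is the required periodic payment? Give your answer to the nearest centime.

Level ordinary annuity; solve FV = PMT × [((1+r)^n − 1)/r] for PMT.
Periodic rate r = 0.0675 per year.
With n = 24: PMT = 20,000 / ([((1+r)^n − 1)/r]) = CHF 355.69

CHF 355.69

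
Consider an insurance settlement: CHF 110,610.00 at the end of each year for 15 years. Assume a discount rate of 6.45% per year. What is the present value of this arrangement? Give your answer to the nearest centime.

This is an ordinary annuity: 15 payments of CHF 110,610.00 at the end of each year.
Periodic rate r = 0.0645 per year.
PV = PMT × [(1 − (1+r)^−n)/r] = 110,610 × [1 − (1+r)^−15] / r = CHF 1,043,378.04

CHF 1,043,378.04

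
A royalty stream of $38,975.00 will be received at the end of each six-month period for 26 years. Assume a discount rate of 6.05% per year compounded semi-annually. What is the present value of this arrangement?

This is an ordinary annuity: 52 payments of $38,975.00 at the end of each six-month period.
Periodic rate r = 0.0605/2 per half-year; n is counted in half-years.
PV = PMT × [(1 − (1+r)^−n)/r] = 38,975 × [1 − (1+r)^−52] / r = $1,014,874.95

$1,014,874.95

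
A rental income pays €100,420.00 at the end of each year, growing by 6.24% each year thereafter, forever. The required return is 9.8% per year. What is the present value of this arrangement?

Periodic rate r = 0.098 per year.
Growing perpetuity (Gordon): PV = PMT₁ / (r − g) = 100,420 / (r − 0.0624) = €2,820,786.52.

€2,820,786.52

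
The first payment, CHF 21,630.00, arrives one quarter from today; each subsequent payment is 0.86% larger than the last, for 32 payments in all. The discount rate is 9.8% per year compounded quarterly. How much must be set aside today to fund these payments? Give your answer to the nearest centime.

Periodic rate r = 0.098/4 per quarter; n is counted in quarters.
Growing ordinary annuity: PV = PMT₁ × [1 − ((1+g)/(1+r))^n] / (r − g) = 21,630 × [1 − ((1+0.0086)/(1+r))^32] / (r − 0.0086) = CHF 535,701.22.

CHF 535,701.22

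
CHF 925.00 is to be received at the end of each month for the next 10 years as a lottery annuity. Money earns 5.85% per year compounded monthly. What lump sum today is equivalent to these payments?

CHF 83,885.97

This is an ordinary annuity: 120 payments of CHF 925.00 at the end of each month.
Periodic rate r = 0.0585/12 per month; n is counted in months.
PV = PMT × [(1 − (1+r)^−n)/r] = 925 × [1 − (1+r)^−120] / r = CHF 83,885.97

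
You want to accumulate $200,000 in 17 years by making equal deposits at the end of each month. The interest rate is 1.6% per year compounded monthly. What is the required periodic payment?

$853.75

Level ordinary annuity; solve FV = PMT × [((1+r)^n − 1)/r] for PMT.
Periodic rate r = 0.016/12 per month; n is counted in months.
With n = 204: PMT = 200,000 / ([((1+r)^n − 1)/r]) = $853.75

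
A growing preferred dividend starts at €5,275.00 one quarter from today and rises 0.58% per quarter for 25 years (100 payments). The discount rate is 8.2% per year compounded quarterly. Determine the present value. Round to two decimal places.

€274,749.08

Periodic rate r = 0.082/4 per quarter; n is counted in quarters.
Growing ordinary annuity: PV = PMT₁ × [1 − ((1+g)/(1+r))^n] / (r − g) = 5,275 × [1 − ((1+0.0058)/(1+r))^100] / (r − 0.0058) = €274,749.08.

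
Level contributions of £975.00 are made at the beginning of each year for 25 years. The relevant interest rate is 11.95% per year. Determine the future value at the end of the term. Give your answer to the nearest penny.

£144,420.75

This is an annuity due: 25 deposits of £975.00 at the beginning of each year.
Periodic rate r = 0.1195 per year.
FV = PMT × [((1+r)^n − 1)/r] × (1+r) = 975 × [(1+r)^25 − 1] / r × (1+r) = £144,420.75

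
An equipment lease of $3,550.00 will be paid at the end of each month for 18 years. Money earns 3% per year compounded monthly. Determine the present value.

This is an ordinary annuity: 216 payments of $3,550.00 at the end of each month.
Periodic rate r = 0.03/12 per month; n is counted in months.
PV = PMT × [(1 − (1+r)^−n)/r] = 3,550 × [1 − (1+r)^−216] / r = $591,939.66

$591,939.66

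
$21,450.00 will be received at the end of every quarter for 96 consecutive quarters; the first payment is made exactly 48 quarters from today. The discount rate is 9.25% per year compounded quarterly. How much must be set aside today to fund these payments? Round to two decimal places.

$281,454.46

Ordinary annuity of 96 payments, first payment at period 48.
Periodic rate r = 0.0925/4 per quarter; n is counted in quarters.
The ordinary-annuity PV formula values the stream one period before the first payment (period 47); discount that back 47 periods:
PV₀ = 21,450 × [1 − (1+r)^−96] / r × (1+r)^−47 = $281,454.46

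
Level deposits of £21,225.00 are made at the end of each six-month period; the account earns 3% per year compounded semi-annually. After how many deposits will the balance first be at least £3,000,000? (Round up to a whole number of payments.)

77 payments

Periodic rate r = 0.03/2 per half-year; n is counted in half-years.
Ordinary annuity FV: 3,000,000 = 21,225 × [((1+r)^n − 1)/r].
(1+r)^n = 1 + 3,000,000 × r / 21,225, so n = ln(1 + 3,000,000·r/21,225) / ln(1+r) = 76.43.
Round up to a whole number of payments: n = 77.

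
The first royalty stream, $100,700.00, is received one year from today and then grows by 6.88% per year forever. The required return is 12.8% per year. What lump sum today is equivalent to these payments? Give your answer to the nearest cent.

$1,701,013.51

Periodic rate r = 0.128 per year.
Growing perpetuity (Gordon): PV = PMT₁ / (r − g) = 100,700 / (r − 0.0688) = $1,701,013.51.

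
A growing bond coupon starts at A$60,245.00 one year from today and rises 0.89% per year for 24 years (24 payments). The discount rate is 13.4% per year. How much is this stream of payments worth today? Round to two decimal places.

Periodic rate r = 0.134 per year.
Growing ordinary annuity: PV = PMT₁ × [1 − ((1+g)/(1+r))^n] / (r − g) = 60,245 × [1 − ((1+0.0089)/(1+r))^24] / (r − 0.0089) = A$452,447.10.

A$452,447.10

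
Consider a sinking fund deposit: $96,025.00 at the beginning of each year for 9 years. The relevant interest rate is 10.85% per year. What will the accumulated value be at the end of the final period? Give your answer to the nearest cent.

$1,498,151.90

This is an annuity due: 9 deposits of $96,025.00 at the beginning of each year.
Periodic rate r = 0.1085 per year.
FV = PMT × [((1+r)^n − 1)/r] × (1+r) = 96,025 × [(1+r)^9 − 1] / r × (1+r) = $1,498,151.90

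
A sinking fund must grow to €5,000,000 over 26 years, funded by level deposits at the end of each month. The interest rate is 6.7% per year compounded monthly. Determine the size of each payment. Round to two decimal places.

Level ordinary annuity; solve FV = PMT × [((1+r)^n − 1)/r] for PMT.
Periodic rate r = 0.067/12 per month; n is counted in months.
With n = 312: PMT = 5,000,000 / ([((1+r)^n − 1)/r]) = €5,963.63

€5,963.63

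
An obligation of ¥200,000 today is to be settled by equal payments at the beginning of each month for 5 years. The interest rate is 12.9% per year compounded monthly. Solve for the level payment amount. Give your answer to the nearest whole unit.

Level annuity due; solve PV = PMT × [(1 − (1+r)^−n)/r] × (1+r) for PMT.
Periodic rate r = 0.129/12 per month; n is counted in months.
With n = 60: PMT = 200,000 / ([(1 − (1+r)^−n)/r] × (1+r)) = ¥4,492

¥4,492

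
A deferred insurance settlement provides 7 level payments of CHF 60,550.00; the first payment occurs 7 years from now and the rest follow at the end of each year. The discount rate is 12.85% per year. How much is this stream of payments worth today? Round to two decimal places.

CHF 130,260.84

Ordinary annuity of 7 payments, first payment at period 7.
Periodic rate r = 0.1285 per year.
The ordinary-annuity PV formula values the stream one period before the first payment (period 6); discount that back 6 periods:
PV₀ = 60,550 × [1 − (1+r)^−7] / r × (1+r)^−6 = CHF 130,260.84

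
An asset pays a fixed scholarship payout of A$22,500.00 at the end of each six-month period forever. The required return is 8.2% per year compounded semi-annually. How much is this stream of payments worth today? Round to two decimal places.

Periodic rate r = 0.082/2 per half-year.
Level perpetuity: PV = PMT / r = 22,500 / (0.082/2) = A$548,780.49.

A$548,780.49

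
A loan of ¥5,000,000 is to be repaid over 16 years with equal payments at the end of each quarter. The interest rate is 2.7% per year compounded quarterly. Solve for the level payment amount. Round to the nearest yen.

Level ordinary annuity; solve PV = PMT × [(1 − (1+r)^−n)/r] for PMT.
Periodic rate r = 0.027/4 per quarter; n is counted in quarters.
With n = 64: PMT = 5,000,000 / ([(1 − (1+r)^−n)/r]) = ¥96,471

¥96,471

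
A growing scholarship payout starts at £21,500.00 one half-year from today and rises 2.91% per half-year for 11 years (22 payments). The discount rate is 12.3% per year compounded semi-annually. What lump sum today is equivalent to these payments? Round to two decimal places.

£328,058.86

Periodic rate r = 0.123/2 per half-year; n is counted in half-years.
Growing ordinary annuity: PV = PMT₁ × [1 − ((1+g)/(1+r))^n] / (r − g) = 21,500 × [1 − ((1+0.0291)/(1+r))^22] / (r − 0.0291) = £328,058.86.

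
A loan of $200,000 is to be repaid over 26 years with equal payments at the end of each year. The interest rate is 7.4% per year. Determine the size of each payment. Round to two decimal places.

$17,541.25

Level ordinary annuity; solve PV = PMT × [(1 − (1+r)^−n)/r] for PMT.
Periodic rate r = 0.074 per year.
With n = 26: PMT = 200,000 / ([(1 − (1+r)^−n)/r]) = $17,541.25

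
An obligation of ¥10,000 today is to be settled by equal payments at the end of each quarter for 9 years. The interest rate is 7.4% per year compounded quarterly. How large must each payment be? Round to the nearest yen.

¥383

Level ordinary annuity; solve PV = PMT × [(1 − (1+r)^−n)/r] for PMT.
Periodic rate r = 0.074/4 per quarter; n is counted in quarters.
With n = 36: PMT = 10,000 / ([(1 − (1+r)^−n)/r]) = ¥383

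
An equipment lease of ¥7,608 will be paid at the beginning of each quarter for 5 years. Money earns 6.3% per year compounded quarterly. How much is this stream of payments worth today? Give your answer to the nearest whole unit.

¥131,700

This is an annuity due: 20 payments of ¥7,608 at the beginning of each quarter.
Periodic rate r = 0.063/4 per quarter; n is counted in quarters.
PV = PMT × [(1 − (1+r)^−n)/r] × (1+r) = 7,608 × [1 − (1+r)^−20] / r × (1+r) = ¥131,700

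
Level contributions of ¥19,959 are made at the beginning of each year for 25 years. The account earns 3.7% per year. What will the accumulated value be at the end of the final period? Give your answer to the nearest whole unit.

¥827,954

This is an annuity due: 25 deposits of ¥19,959 at the beginning of each year.
Periodic rate r = 0.037 per year.
FV = PMT × [((1+r)^n − 1)/r] × (1+r) = 19,959 × [(1+r)^25 − 1] / r × (1+r) = ¥827,954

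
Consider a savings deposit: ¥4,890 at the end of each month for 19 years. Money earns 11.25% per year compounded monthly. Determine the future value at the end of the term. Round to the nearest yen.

This is an ordinary annuity: 228 deposits of ¥4,890 at the end of each month.
Periodic rate r = 0.1125/12 per month; n is counted in months.
FV = PMT × [((1+r)^n − 1)/r] = 4,890 × [(1+r)^228 − 1] / r = ¥3,856,822

¥3,856,822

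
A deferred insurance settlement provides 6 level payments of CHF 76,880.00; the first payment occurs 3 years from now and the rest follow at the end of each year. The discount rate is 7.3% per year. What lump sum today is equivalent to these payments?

Ordinary annuity of 6 payments, first payment at period 3.
Periodic rate r = 0.073 per year.
The ordinary-annuity PV formula values the stream one period before the first payment (period 2); discount that back 2 periods:
PV₀ = 76,880 × [1 − (1+r)^−6] / r × (1+r)^−2 = CHF 315,359.22

CHF 315,359.22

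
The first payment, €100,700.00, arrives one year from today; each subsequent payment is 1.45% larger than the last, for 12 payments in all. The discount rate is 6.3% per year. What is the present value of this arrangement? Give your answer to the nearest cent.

€890,756.95

Periodic rate r = 0.063 per year.
Growing ordinary annuity: PV = PMT₁ × [1 − ((1+g)/(1+r))^n] / (r − g) = 100,700 × [1 − ((1+0.0145)/(1+r))^12] / (r − 0.0145) = €890,756.95.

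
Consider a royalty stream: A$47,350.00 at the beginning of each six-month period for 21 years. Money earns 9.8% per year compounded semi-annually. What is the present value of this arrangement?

This is an annuity due: 42 payments of A$47,350.00 at the beginning of each six-month period.
Periodic rate r = 0.098/2 per half-year; n is counted in half-years.
PV = PMT × [(1 − (1+r)^−n)/r] × (1+r) = 47,350 × [1 − (1+r)^−42] / r × (1+r) = A$877,742.28

A$877,742.28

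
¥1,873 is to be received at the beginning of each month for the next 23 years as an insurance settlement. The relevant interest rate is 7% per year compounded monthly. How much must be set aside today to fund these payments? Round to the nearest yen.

¥258,101

This is an annuity due: 276 payments of ¥1,873 at the beginning of each month.
Periodic rate r = 0.07/12 per month; n is counted in months.
PV = PMT × [(1 − (1+r)^−n)/r] × (1+r) = 1,873 × [1 − (1+r)^−276] / r × (1+r) = ¥258,101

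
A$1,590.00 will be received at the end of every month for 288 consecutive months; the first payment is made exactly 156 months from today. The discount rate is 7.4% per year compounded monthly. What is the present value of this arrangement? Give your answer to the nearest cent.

A$82,501.29

Ordinary annuity of 288 payments, first payment at period 156.
Periodic rate r = 0.074/12 per month; n is counted in months.
The ordinary-annuity PV formula values the stream one period before the first payment (period 155); discount that back 155 periods:
PV₀ = 1,590 × [1 − (1+r)^−288] / r × (1+r)^−155 = A$82,501.29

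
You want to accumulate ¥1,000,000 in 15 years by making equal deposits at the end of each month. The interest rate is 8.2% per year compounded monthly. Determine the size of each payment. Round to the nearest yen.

Level ordinary annuity; solve FV = PMT × [((1+r)^n − 1)/r] for PMT.
Periodic rate r = 0.082/12 per month; n is counted in months.
With n = 180: PMT = 1,000,000 / ([((1+r)^n − 1)/r]) = ¥2,839

¥2,839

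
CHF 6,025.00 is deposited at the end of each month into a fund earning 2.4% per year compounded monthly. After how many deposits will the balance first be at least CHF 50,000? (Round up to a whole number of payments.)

Periodic rate r = 0.024/12 per month; n is counted in months.
Ordinary annuity FV: 50,000 = 6,025 × [((1+r)^n − 1)/r].
(1+r)^n = 1 + 50,000 × r / 6,025, so n = ln(1 + 50,000·r/6,025) / ln(1+r) = 8.24.
Round up to a whole number of payments: n = 9.

9 payments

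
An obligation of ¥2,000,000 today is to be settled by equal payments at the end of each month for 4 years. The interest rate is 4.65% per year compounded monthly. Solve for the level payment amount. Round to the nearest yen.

Level ordinary annuity; solve PV = PMT × [(1 − (1+r)^−n)/r] for PMT.
Periodic rate r = 0.0465/12 per month; n is counted in months.
With n = 48: PMT = 2,000,000 / ([(1 − (1+r)^−n)/r]) = ¥45,742

¥45,742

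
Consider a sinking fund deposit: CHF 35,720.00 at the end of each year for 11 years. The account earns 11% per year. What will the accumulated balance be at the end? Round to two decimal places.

This is an ordinary annuity: 11 deposits of CHF 35,720.00 at the end of each year.
Periodic rate r = 0.11 per year.
FV = PMT × [((1+r)^n − 1)/r] = 35,720 × [(1+r)^11 − 1] / r = CHF 698,734.28

CHF 698,734.28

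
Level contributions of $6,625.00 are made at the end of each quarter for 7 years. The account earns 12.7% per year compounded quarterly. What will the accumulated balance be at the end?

$291,980.86

This is an ordinary annuity: 28 deposits of $6,625.00 at the end of each quarter.
Periodic rate r = 0.127/4 per quarter; n is counted in quarters.
FV = PMT × [((1+r)^n − 1)/r] = 6,625 × [(1+r)^28 − 1] / r = $291,980.86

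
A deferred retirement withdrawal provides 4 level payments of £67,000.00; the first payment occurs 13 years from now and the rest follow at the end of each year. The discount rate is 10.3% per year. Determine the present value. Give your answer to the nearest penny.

Ordinary annuity of 4 payments, first payment at period 13.
Periodic rate r = 0.103 per year.
The ordinary-annuity PV formula values the stream one period before the first payment (period 12); discount that back 12 periods:
PV₀ = 67,000 × [1 − (1+r)^−4] / r × (1+r)^−12 = £65,072.12

£65,072.12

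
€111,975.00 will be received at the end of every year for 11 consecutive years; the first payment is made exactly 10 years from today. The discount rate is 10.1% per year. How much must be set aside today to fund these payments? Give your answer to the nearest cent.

€304,524.11

Ordinary annuity of 11 payments, first payment at period 10.
Periodic rate r = 0.101 per year.
The ordinary-annuity PV formula values the stream one period before the first payment (period 9); discount that back 9 periods:
PV₀ = 111,975 × [1 − (1+r)^−11] / r × (1+r)^−9 = €304,524.11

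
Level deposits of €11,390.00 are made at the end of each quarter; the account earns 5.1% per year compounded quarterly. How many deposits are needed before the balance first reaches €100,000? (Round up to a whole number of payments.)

9 payments

Periodic rate r = 0.051/4 per quarter; n is counted in quarters.
Ordinary annuity FV: 100,000 = 11,390 × [((1+r)^n − 1)/r].
(1+r)^n = 1 + 100,000 × r / 11,390, so n = ln(1 + 100,000·r/11,390) / ln(1+r) = 8.38.
Round up to a whole number of payments: n = 9.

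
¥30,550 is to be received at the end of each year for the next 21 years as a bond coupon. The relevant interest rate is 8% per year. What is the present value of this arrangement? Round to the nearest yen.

This is an ordinary annuity: 21 payments of ¥30,550 at the end of each year.
Periodic rate r = 0.08 per year.
PV = PMT × [(1 − (1+r)^−n)/r] = 30,550 × [1 − (1+r)^−21] / r = ¥306,013

¥306,013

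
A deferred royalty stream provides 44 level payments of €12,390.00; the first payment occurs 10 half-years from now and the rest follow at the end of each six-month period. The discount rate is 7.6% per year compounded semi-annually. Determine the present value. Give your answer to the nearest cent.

Ordinary annuity of 44 payments, first payment at period 10.
Periodic rate r = 0.076/2 per half-year; n is counted in half-years.
The ordinary-annuity PV formula values the stream one period before the first payment (period 9); discount that back 9 periods:
PV₀ = 12,390 × [1 − (1+r)^−44] / r × (1+r)^−9 = €187,915.80

€187,915.80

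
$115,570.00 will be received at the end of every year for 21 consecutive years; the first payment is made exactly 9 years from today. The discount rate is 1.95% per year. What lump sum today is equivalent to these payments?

Ordinary annuity of 21 payments, first payment at period 9.
Periodic rate r = 0.0195 per year.
The ordinary-annuity PV formula values the stream one period before the first payment (period 8); discount that back 8 periods:
PV₀ = 115,570 × [1 − (1+r)^−21] / r × (1+r)^−8 = $1,693,060.75

$1,693,060.75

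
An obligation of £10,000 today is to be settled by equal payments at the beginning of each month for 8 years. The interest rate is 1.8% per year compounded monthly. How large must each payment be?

Level annuity due; solve PV = PMT × [(1 − (1+r)^−n)/r] × (1+r) for PMT.
Periodic rate r = 0.018/12 per month; n is counted in months.
With n = 96: PMT = 10,000 / ([(1 − (1+r)^−n)/r] × (1+r)) = £111.76

£111.76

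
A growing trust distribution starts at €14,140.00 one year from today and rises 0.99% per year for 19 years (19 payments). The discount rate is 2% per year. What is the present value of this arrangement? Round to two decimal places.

Periodic rate r = 0.02 per year.
Growing ordinary annuity: PV = PMT₁ × [1 − ((1+g)/(1+r))^n] / (r − g) = 14,140 × [1 − ((1+0.0099)/(1+r))^19] / (r − 0.0099) = €241,185.70.

€241,185.70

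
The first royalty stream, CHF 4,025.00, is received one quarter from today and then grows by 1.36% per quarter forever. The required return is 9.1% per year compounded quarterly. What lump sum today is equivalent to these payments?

CHF 439,890.71

Periodic rate r = 0.091/4 per quarter.
Growing perpetuity (Gordon): PV = PMT₁ / (r − g) = 4,025 / (r − 0.0136) = CHF 439,890.71.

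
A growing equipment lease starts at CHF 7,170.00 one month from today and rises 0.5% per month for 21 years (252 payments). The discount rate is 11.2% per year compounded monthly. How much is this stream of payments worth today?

CHF 1,095,087.98

Periodic rate r = 0.112/12 per month; n is counted in months.
Growing ordinary annuity: PV = PMT₁ × [1 − ((1+g)/(1+r))^n] / (r − g) = 7,170 × [1 − ((1+0.005)/(1+r))^252] / (r − 0.005) = CHF 1,095,087.98.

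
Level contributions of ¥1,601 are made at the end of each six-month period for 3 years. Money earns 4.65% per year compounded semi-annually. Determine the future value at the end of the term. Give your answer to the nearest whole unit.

This is an ordinary annuity: 6 deposits of ¥1,601 at the end of each six-month period.
Periodic rate r = 0.0465/2 per half-year; n is counted in half-years.
FV = PMT × [((1+r)^n − 1)/r] = 1,601 × [(1+r)^6 − 1] / r = ¥10,182

¥10,182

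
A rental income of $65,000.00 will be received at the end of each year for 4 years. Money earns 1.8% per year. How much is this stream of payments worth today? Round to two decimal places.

$248,708.30

This is an ordinary annuity: 4 payments of $65,000.00 at the end of each year.
Periodic rate r = 0.018 per year.
PV = PMT × [(1 − (1+r)^−n)/r] = 65,000 × [1 − (1+r)^−4] / r = $248,708.30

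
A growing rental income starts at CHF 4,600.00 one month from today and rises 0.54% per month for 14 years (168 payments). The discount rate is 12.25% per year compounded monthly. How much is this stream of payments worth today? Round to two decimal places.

CHF 527,475.91

Periodic rate r = 0.1225/12 per month; n is counted in months.
Growing ordinary annuity: PV = PMT₁ × [1 − ((1+g)/(1+r))^n] / (r − g) = 4,600 × [1 − ((1+0.0054)/(1+r))^168] / (r − 0.0054) = CHF 527,475.91.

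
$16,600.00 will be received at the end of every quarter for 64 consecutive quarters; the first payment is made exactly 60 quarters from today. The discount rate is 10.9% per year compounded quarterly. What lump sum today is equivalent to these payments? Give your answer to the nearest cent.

$102,381.03

Ordinary annuity of 64 payments, first payment at period 60.
Periodic rate r = 0.109/4 per quarter; n is counted in quarters.
The ordinary-annuity PV formula values the stream one period before the first payment (period 59); discount that back 59 periods:
PV₀ = 16,600 × [1 − (1+r)^−64] / r × (1+r)^−59 = $102,381.03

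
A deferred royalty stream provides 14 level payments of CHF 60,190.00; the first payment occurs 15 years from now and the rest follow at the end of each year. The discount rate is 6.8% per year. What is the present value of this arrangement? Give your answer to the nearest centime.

CHF 212,097.44

Ordinary annuity of 14 payments, first payment at period 15.
Periodic rate r = 0.068 per year.
The ordinary-annuity PV formula values the stream one period before the first payment (period 14); discount that back 14 periods:
PV₀ = 60,190 × [1 − (1+r)^−14] / r × (1+r)^−14 = CHF 212,097.44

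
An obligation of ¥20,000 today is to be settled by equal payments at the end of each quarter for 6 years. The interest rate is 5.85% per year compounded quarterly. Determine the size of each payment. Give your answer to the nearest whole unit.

Level ordinary annuity; solve PV = PMT × [(1 − (1+r)^−n)/r] for PMT.
Periodic rate r = 0.0585/4 per quarter; n is counted in quarters.
With n = 24: PMT = 20,000 / ([(1 − (1+r)^−n)/r]) = ¥994

¥994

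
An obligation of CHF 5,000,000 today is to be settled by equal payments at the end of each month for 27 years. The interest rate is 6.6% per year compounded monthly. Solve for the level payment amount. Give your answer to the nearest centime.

CHF 33,097.64

Level ordinary annuity; solve PV = PMT × [(1 − (1+r)^−n)/r] for PMT.
Periodic rate r = 0.066/12 per month; n is counted in months.
With n = 324: PMT = 5,000,000 / ([(1 − (1+r)^−n)/r]) = CHF 33,097.64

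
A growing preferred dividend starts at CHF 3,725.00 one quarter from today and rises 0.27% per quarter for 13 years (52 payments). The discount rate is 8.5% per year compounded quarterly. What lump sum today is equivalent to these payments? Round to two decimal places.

Periodic rate r = 0.085/4 per quarter; n is counted in quarters.
Growing ordinary annuity: PV = PMT₁ × [1 − ((1+g)/(1+r))^n] / (r − g) = 3,725 × [1 − ((1+0.0027)/(1+r))^52] / (r − 0.0027) = CHF 123,396.76.

CHF 123,396.76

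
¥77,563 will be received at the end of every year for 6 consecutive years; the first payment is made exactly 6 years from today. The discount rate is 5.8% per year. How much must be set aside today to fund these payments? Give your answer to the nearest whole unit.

Ordinary annuity of 6 payments, first payment at period 6.
Periodic rate r = 0.058 per year.
The ordinary-annuity PV formula values the stream one period before the first payment (period 5); discount that back 5 periods:
PV₀ = 77,563 × [1 − (1+r)^−6] / r × (1+r)^−5 = ¥289,527

¥289,527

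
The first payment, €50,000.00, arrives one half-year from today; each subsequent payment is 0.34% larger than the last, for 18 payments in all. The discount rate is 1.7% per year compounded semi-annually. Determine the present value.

Periodic rate r = 0.017/2 per half-year; n is counted in half-years.
Growing ordinary annuity: PV = PMT₁ × [1 − ((1+g)/(1+r))^n] / (r − g) = 50,000 × [1 − ((1+0.0034)/(1+r))^18] / (r − 0.0034) = €855,069.63.

€855,069.63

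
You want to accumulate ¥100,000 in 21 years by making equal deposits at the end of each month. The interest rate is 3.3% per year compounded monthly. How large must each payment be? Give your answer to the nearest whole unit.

¥276

Level ordinary annuity; solve FV = PMT × [((1+r)^n − 1)/r] for PMT.
Periodic rate r = 0.033/12 per month; n is counted in months.
With n = 252: PMT = 100,000 / ([((1+r)^n − 1)/r]) = ¥276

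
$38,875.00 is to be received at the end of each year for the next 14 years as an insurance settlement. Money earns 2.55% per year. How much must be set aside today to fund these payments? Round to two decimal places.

This is an ordinary annuity: 14 payments of $38,875.00 at the end of each year.
Periodic rate r = 0.0255 per year.
PV = PMT × [(1 − (1+r)^−n)/r] = 38,875 × [1 − (1+r)^−14] / r = $452,914.22

$452,914.22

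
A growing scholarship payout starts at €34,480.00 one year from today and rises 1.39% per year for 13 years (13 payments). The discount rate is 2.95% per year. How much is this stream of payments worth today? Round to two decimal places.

€397,928.84

Periodic rate r = 0.0295 per year.
Growing ordinary annuity: PV = PMT₁ × [1 − ((1+g)/(1+r))^n] / (r − g) = 34,480 × [1 − ((1+0.0139)/(1+r))^13] / (r − 0.0139) = €397,928.84.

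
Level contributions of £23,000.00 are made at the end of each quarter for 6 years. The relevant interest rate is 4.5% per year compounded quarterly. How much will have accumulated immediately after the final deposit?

This is an ordinary annuity: 24 deposits of £23,000.00 at the end of each quarter.
Periodic rate r = 0.045/4 per quarter; n is counted in quarters.
FV = PMT × [((1+r)^n − 1)/r] = 23,000 × [(1+r)^24 − 1] / r = £629,670.95

£629,670.95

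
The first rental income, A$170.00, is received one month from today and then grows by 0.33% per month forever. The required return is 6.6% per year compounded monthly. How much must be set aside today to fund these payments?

A$77,272.73

Periodic rate r = 0.066/12 per month.
Growing perpetuity (Gordon): PV = PMT₁ / (r − g) = 170 / (r − 0.0033) = A$77,272.73.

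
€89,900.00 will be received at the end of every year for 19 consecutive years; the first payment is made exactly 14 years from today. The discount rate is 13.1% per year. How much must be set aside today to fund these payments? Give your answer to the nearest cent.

€125,151.63

Ordinary annuity of 19 payments, first payment at period 14.
Periodic rate r = 0.131 per year.
The ordinary-annuity PV formula values the stream one period before the first payment (period 13); discount that back 13 periods:
PV₀ = 89,900 × [1 − (1+r)^−19] / r × (1+r)^−13 = €125,151.63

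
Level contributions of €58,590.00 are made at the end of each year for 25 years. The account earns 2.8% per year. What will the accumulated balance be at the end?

€2,080,931.92

This is an ordinary annuity: 25 deposits of €58,590.00 at the end of each year.
Periodic rate r = 0.028 per year.
FV = PMT × [((1+r)^n − 1)/r] = 58,590 × [(1+r)^25 − 1] / r = €2,080,931.92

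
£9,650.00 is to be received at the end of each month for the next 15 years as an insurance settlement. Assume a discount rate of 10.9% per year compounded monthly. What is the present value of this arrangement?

£853,736.42

This is an ordinary annuity: 180 payments of £9,650.00 at the end of each month.
Periodic rate r = 0.109/12 per month; n is counted in months.
PV = PMT × [(1 − (1+r)^−n)/r] = 9,650 × [1 − (1+r)^−180] / r = £853,736.42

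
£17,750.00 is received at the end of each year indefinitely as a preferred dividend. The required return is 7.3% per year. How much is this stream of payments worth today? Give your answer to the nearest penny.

£243,150.68

Periodic rate r = 0.073 per year.
Level perpetuity: PV = PMT / r = 17,750 / (0.073) = £243,150.68.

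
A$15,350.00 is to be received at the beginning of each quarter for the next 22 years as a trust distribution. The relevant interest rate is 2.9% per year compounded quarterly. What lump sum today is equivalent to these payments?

A$1,003,244.50

This is an annuity due: 88 payments of A$15,350.00 at the beginning of each quarter.
Periodic rate r = 0.029/4 per quarter; n is counted in quarters.
PV = PMT × [(1 − (1+r)^−n)/r] × (1+r) = 15,350 × [1 − (1+r)^−88] / r × (1+r) = A$1,003,244.50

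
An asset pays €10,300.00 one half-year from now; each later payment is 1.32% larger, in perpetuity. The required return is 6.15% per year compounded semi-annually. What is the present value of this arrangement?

€586,894.59

Periodic rate r = 0.0615/2 per half-year.
Growing perpetuity (Gordon): PV = PMT₁ / (r − g) = 10,300 / (r − 0.0132) = €586,894.59.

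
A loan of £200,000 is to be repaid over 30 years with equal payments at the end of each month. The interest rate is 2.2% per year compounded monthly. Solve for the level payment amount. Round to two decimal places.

Level ordinary annuity; solve PV = PMT × [(1 − (1+r)^−n)/r] for PMT.
Periodic rate r = 0.022/12 per month; n is counted in months.
With n = 360: PMT = 200,000 / ([(1 − (1+r)^−n)/r]) = £759.40

£759.40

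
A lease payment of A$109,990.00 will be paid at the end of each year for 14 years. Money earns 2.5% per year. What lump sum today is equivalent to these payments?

This is an ordinary annuity: 14 payments of A$109,990.00 at the end of each year.
Periodic rate r = 0.025 per year.
PV = PMT × [(1 − (1+r)^−n)/r] = 109,990 × [1 − (1+r)^−14] / r = A$1,285,883.43

A$1,285,883.43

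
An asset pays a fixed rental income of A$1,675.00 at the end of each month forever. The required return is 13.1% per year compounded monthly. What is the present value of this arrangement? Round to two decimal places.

Periodic rate r = 0.131/12 per month.
Level perpetuity: PV = PMT / r = 1,675 / (0.131/12) = A$153,435.11.

A$153,435.11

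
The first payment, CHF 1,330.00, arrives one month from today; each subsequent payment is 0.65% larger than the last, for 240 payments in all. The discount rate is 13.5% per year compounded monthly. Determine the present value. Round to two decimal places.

Periodic rate r = 0.135/12 per month; n is counted in months.
Growing ordinary annuity: PV = PMT₁ × [1 − ((1+g)/(1+r))^n] / (r − g) = 1,330 × [1 − ((1+0.0065)/(1+r))^240] / (r − 0.0065) = CHF 189,548.30.

CHF 189,548.30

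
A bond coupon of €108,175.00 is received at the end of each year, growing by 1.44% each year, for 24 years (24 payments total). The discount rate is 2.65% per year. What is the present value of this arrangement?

€2,214,213.44

Periodic rate r = 0.0265 per year.
Growing ordinary annuity: PV = PMT₁ × [1 − ((1+g)/(1+r))^n] / (r − g) = 108,175 × [1 − ((1+0.0144)/(1+r))^24] / (r − 0.0144) = €2,214,213.44.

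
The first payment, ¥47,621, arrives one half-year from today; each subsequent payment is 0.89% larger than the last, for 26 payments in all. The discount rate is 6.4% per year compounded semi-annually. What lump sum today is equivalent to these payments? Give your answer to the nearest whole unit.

¥917,147

Periodic rate r = 0.064/2 per half-year; n is counted in half-years.
Growing ordinary annuity: PV = PMT₁ × [1 − ((1+g)/(1+r))^n] / (r − g) = 47,621 × [1 − ((1+0.0089)/(1+r))^26] / (r − 0.0089) = ¥917,147.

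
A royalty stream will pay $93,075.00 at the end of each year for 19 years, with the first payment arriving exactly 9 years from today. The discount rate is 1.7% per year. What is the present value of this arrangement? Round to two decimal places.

$1,311,170.17

Ordinary annuity of 19 payments, first payment at period 9.
Periodic rate r = 0.017 per year.
The ordinary-annuity PV formula values the stream one period before the first payment (period 8); discount that back 8 periods:
PV₀ = 93,075 × [1 − (1+r)^−19] / r × (1+r)^−8 = $1,311,170.17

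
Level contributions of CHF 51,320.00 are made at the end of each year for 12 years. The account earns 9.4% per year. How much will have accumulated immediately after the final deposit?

This is an ordinary annuity: 12 deposits of CHF 51,320.00 at the end of each year.
Periodic rate r = 0.094 per year.
FV = PMT × [((1+r)^n − 1)/r] = 51,320 × [(1+r)^12 − 1] / r = CHF 1,058,642.07

CHF 1,058,642.07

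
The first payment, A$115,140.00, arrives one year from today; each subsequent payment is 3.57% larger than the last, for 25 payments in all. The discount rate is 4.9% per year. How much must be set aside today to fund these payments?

Periodic rate r = 0.049 per year.
Growing ordinary annuity: PV = PMT₁ × [1 − ((1+g)/(1+r))^n] / (r − g) = 115,140 × [1 − ((1+0.0357)/(1+r))^25] / (r − 0.0357) = A$2,364,446.36.

A$2,364,446.36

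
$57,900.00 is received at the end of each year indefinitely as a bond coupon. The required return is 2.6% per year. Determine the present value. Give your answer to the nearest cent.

Periodic rate r = 0.026 per year.
Level perpetuity: PV = PMT / r = 57,900 / (0.026) = $2,226,923.08.

$2,226,923.08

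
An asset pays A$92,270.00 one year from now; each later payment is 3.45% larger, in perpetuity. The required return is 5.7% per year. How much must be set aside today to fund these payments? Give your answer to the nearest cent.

A$4,100,888.89

Periodic rate r = 0.057 per year.
Growing perpetuity (Gordon): PV = PMT₁ / (r − g) = 92,270 / (r − 0.0345) = A$4,100,888.89.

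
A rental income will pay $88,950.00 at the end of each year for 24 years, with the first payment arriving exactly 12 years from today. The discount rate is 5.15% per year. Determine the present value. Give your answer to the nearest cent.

Ordinary annuity of 24 payments, first payment at period 12.
Periodic rate r = 0.0515 per year.
The ordinary-annuity PV formula values the stream one period before the first payment (period 11); discount that back 11 periods:
PV₀ = 88,950 × [1 − (1+r)^−24] / r × (1+r)^−11 = $696,253.85

$696,253.85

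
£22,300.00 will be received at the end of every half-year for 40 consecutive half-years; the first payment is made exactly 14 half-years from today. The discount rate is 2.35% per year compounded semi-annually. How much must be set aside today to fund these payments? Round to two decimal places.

£608,630.11

Ordinary annuity of 40 payments, first payment at period 14.
Periodic rate r = 0.0235/2 per half-year; n is counted in half-years.
The ordinary-annuity PV formula values the stream one period before the first payment (period 13); discount that back 13 periods:
PV₀ = 22,300 × [1 − (1+r)^−40] / r × (1+r)^−13 = £608,630.11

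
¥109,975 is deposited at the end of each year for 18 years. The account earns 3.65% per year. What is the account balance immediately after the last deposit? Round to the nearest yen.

¥2,731,439

This is an ordinary annuity: 18 deposits of ¥109,975 at the end of each year.
Periodic rate r = 0.0365 per year.
FV = PMT × [((1+r)^n − 1)/r] = 109,975 × [(1+r)^18 − 1] / r = ¥2,731,439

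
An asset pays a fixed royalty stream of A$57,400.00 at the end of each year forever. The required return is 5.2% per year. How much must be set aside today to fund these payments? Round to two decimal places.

Periodic rate r = 0.052 per year.
Level perpetuity: PV = PMT / r = 57,400 / (0.052) = A$1,103,846.15.

A$1,103,846.15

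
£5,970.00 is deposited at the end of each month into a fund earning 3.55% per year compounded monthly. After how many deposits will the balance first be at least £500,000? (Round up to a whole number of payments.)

Periodic rate r = 0.0355/12 per month; n is counted in months.
Ordinary annuity FV: 500,000 = 5,970 × [((1+r)^n − 1)/r].
(1+r)^n = 1 + 500,000 × r / 5,970, so n = ln(1 + 500,000·r/5,970) / ln(1+r) = 74.93.
Round up to a whole number of payments: n = 75.

75 payments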